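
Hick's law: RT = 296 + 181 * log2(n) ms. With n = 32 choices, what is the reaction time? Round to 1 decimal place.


RT = 296 + 181 * log2(32)
log2(32) = 5.0
RT = 296 + 181 * 5.0
= 296 + 905.0
= 1201.0 ms


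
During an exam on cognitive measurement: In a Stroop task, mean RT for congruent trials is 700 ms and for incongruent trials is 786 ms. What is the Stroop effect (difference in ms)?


Stroop effect = RT(incongruent) - RT(congruent)
= 786 - 700
= 86 ms


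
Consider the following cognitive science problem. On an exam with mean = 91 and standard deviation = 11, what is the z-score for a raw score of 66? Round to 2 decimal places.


z = (X - mu) / sigma
= (66 - 91) / 11
= -25 / 11
= -2.27


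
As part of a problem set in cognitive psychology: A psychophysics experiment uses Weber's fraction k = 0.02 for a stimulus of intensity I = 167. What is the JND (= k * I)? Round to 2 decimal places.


JND = k * I
JND = 0.02 * 167
= 3.34


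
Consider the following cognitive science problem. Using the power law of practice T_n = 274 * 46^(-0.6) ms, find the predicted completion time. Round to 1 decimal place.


T_n = 274 * 46^(-0.6)
46^(-0.6) = 0.100541
T_n = 274 * 0.100541
= 27.5 ms


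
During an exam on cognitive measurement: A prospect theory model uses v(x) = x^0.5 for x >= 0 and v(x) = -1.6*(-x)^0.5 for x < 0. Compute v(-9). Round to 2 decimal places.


Since x = -9 < 0, use v(x) = -lambda*(-x)^alpha
(-x) = 9
9^0.5 = 3.0
v(-9) = -1.6 * 3.0
= -4.80


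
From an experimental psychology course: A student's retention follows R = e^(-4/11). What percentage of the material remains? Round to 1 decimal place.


R = e^(-t/S)
-t/S = -4/11 = -0.363636
R = e^(-0.363636) = 0.695144
Percentage = 0.695144 * 100
= 69.5


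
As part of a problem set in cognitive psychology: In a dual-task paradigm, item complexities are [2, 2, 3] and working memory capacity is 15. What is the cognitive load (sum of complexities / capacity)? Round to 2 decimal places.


Total complexity = 2 + 2 + 3 = 7
Load = total / capacity = 7 / 15
= 0.47


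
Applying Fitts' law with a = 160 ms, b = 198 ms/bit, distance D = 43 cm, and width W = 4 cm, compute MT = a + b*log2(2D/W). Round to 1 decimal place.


MT = 160 + 198 * log2(2*43/4)
2D/W = 21.5
log2(21.5) = 4.4263
MT = 160 + 198 * 4.4263
= 1036.4 ms


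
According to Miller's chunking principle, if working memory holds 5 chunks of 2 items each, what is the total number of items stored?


Total items = chunks * items_per_chunk
= 5 * 2
= 10


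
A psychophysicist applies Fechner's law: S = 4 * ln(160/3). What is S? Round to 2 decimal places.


S = 4 * ln(160/3)
I/I0 = 53.333333
ln(53.333333) = 3.9766
S = 4 * 3.9766
= 15.91


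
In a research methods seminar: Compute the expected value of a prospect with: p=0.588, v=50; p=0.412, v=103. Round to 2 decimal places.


EU = sum(p_i * v_i)
0.588 * 50 = 29.4
0.412 * 103 = 42.436
EU = 29.4 + 42.436
= 71.84


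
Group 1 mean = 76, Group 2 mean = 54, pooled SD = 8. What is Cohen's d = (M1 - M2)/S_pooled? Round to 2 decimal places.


Cohen's d = (M1 - M2) / S_pooled
= (76 - 54) / 8
= 22 / 8
= 2.75


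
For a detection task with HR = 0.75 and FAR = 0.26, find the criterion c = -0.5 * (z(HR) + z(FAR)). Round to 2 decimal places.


c = -0.5 * (z(HR) + z(FAR))
z(0.75) = 0.6745
z(0.26) = -0.6433
c = -0.5 * (0.6745 + -0.6433)
= -0.5 * 0.0312
= -0.02


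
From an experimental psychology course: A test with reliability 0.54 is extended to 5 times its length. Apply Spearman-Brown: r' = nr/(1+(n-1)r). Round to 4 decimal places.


r_new = n*r / (1 + (n-1)*r)
Numerator = 5 * 0.54 = 2.7
Denominator = 1 + 4 * 0.54 = 3.16
r_new = 2.7 / 3.16
= 0.8544


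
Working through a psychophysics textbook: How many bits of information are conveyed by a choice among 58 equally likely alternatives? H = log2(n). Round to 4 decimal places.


H = log2(n)
H = log2(58)
= 5.8580


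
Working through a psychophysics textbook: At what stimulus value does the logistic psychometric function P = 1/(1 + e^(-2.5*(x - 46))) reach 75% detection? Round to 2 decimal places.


At P = 0.75: 0.75 = 1/(1 + e^(-k*(x-x0)))
Solving: e^(-k*(x-x0)) = 1/3
x = x0 + ln(3)/k
ln(3) = 1.0986
x = 46 + 1.0986/2.5
= 46 + 0.4394
= 46.44


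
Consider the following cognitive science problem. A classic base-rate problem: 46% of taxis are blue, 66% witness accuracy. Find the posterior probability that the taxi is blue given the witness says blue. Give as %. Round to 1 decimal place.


P(blue | says blue) = P(says blue | blue)*P(blue) / [P(says blue | blue)*P(blue) + P(says blue | not blue)*P(not blue)]
Numerator = 0.66 * 0.46 = 0.3036
False identification = 0.34 * 0.54 = 0.1836
P = 0.3036 / (0.3036 + 0.1836)
= 0.3036 / 0.4872
As percentage = 62.3


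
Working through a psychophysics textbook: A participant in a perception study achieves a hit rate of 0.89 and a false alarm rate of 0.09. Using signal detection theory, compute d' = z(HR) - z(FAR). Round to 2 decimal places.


d' = z(HR) - z(FAR)
z(0.89) = 1.2265
z(0.09) = -1.3408
d' = 1.2265 - -1.3408
= 2.57


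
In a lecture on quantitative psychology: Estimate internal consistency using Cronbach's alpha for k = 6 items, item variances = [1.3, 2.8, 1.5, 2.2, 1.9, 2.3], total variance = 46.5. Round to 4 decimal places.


alpha = (k/(k-1)) * (1 - sum(s_i^2)/s_total^2)
sum(item variances) = 12.0
k/(k-1) = 6/5 = 1.2
1 - 12.0/46.5 = 1 - 0.258065 = 0.741935
alpha = 1.2 * 0.741935
= 0.8903


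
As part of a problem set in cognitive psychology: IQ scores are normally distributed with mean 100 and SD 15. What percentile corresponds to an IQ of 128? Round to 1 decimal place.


z = (IQ - mean) / SD
z = (128 - 100) / 15 = 1.8667
Percentile = Phi(1.8667) * 100
Phi(1.8667) = 0.969028
= 96.9


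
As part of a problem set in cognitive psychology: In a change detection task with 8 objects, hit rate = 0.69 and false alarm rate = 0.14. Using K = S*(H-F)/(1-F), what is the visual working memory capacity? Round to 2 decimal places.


K = S * (H - F) / (1 - F)
H - F = 0.55
1 - F = 0.86
K = 8 * 0.55 / 0.86
= 5.12


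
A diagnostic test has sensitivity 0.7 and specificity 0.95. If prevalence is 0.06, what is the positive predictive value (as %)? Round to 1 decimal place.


PPV = (sens * prev) / (sens * prev + (1-spec) * (1-prev))
Numerator = 0.7 * 0.06 = 0.042
P(positive and no disease) = (1 - spec) * (1 - prev) = (1 - 0.95) * (1 - 0.06) = 0.047
Denominator = 0.042 + 0.047 = 0.089
PPV = 0.042 / 0.089 = 0.47191
As percentage = 47.2


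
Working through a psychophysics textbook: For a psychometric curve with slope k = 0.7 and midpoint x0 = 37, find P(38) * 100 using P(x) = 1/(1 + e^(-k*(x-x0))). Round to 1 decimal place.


P(x) = 1/(1 + e^(-0.7*(38 - 37)))
Exponent = -0.7 * 1 = -0.7
e^(-0.7) = 0.496585
P = 1/(1 + 0.496585) = 0.668188
Percentage = 66.8


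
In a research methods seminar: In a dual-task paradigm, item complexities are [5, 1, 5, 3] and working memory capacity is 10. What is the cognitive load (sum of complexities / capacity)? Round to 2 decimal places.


Total complexity = 5 + 1 + 5 + 3 = 14
Load = total / capacity = 14 / 10
= 1.40


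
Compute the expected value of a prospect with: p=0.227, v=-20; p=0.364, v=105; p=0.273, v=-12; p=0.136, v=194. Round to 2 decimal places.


EU = sum(p_i * v_i)
0.227 * -20 = -4.54
0.364 * 105 = 38.22
0.273 * -12 = -3.276
0.136 * 194 = 26.384
EU = -4.54 + 38.22 + -3.276 + 26.384
= 56.79


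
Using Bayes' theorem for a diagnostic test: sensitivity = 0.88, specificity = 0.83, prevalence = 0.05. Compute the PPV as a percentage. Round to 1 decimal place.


PPV = (sens * prev) / (sens * prev + (1-spec) * (1-prev))
Numerator = 0.88 * 0.05 = 0.044
P(positive and no disease) = (1 - spec) * (1 - prev) = (1 - 0.83) * (1 - 0.05) = 0.1615
Denominator = 0.044 + 0.1615 = 0.2055
PPV = 0.044 / 0.2055 = 0.214112
As percentage = 21.4


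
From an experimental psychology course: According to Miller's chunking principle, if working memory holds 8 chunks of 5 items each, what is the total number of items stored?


Total items = chunks * items_per_chunk
= 8 * 5
= 40


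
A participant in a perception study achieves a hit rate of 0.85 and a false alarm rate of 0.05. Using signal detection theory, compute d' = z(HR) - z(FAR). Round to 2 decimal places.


d' = z(HR) - z(FAR)
z(0.85) = 1.0364
z(0.05) = -1.6449
d' = 1.0364 - -1.6449
= 2.68


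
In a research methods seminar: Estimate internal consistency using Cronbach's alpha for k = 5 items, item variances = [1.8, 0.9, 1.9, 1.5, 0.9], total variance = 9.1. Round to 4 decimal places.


alpha = (k/(k-1)) * (1 - sum(s_i^2)/s_total^2)
sum(item variances) = 7.0
k/(k-1) = 5/4 = 1.25
1 - 7.0/9.1 = 1 - 0.769231 = 0.230769
alpha = 1.25 * 0.230769
= 0.2885


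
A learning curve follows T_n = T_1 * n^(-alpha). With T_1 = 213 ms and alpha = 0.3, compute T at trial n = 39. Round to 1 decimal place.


T_n = 213 * 39^(-0.3)
39^(-0.3) = 0.333181
T_n = 213 * 0.333181
= 71.0 ms


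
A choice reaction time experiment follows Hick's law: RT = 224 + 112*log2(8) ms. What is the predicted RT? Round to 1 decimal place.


RT = 224 + 112 * log2(8)
log2(8) = 3.0
RT = 224 + 112 * 3.0
= 224 + 336.0
= 560.0 ms


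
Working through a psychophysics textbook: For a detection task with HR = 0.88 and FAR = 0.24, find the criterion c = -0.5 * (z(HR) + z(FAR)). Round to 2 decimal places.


c = -0.5 * (z(HR) + z(FAR))
z(0.88) = 1.175
z(0.24) = -0.7063
c = -0.5 * (1.175 + -0.7063)
= -0.5 * 0.4687
= -0.23


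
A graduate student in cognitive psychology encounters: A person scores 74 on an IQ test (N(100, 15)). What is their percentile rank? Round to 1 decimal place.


z = (IQ - mean) / SD
z = (74 - 100) / 15 = -1.7333
Percentile = Phi(-1.7333) * 100
Phi(-1.7333) = 0.041521
= 4.2


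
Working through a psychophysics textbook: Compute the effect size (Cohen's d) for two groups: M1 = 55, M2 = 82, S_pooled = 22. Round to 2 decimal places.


Cohen's d = (M1 - M2) / S_pooled
= (55 - 82) / 22
= -27 / 22
= -1.23


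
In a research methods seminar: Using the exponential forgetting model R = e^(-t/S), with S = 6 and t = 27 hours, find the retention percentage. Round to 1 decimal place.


R = e^(-t/S)
-t/S = -27/6 = -4.5
R = e^(-4.5) = 0.011109
Percentage = 0.011109 * 100
= 1.1


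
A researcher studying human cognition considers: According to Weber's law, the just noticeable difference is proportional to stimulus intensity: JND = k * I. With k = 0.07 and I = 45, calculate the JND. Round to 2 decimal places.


JND = k * I
JND = 0.07 * 45
= 3.15


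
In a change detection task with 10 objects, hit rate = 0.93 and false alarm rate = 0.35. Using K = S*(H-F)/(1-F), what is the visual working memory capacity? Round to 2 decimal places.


K = S * (H - F) / (1 - F)
H - F = 0.58
1 - F = 0.65
K = 10 * 0.58 / 0.65
= 8.92


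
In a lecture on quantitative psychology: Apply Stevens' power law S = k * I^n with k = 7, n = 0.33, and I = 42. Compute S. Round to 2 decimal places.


S = 7 * 42^0.33
42^0.33 = 3.433
S = 7 * 3.433
= 24.03


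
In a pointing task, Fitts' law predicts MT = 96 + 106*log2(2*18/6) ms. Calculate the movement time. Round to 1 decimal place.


MT = 96 + 106 * log2(2*18/6)
2D/W = 6.0
log2(6.0) = 2.585
MT = 96 + 106 * 2.585
= 370.0 ms


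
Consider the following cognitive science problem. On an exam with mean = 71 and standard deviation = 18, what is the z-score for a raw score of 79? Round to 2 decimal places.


z = (X - mu) / sigma
= (79 - 71) / 18
= 8 / 18
= 0.44


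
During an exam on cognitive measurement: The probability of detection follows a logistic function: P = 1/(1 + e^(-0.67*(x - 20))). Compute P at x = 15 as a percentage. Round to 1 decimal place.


P(x) = 1/(1 + e^(-0.67*(15 - 20)))
Exponent = -0.67 * -5 = 3.35
e^(3.35) = 28.502734
P = 1/(1 + 28.502734) = 0.033895
Percentage = 3.4


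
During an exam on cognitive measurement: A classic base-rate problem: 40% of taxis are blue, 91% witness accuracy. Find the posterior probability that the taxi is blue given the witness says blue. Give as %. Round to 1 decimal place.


P(blue | says blue) = P(says blue | blue)*P(blue) / [P(says blue | blue)*P(blue) + P(says blue | not blue)*P(not blue)]
Numerator = 0.91 * 0.4 = 0.364
False identification = 0.09 * 0.6 = 0.054
P = 0.364 / (0.364 + 0.054)
= 0.364 / 0.418
As percentage = 87.1


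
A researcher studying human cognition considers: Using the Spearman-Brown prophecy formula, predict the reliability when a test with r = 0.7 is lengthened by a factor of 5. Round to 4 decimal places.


r_new = n*r / (1 + (n-1)*r)
Numerator = 5 * 0.7 = 3.5
Denominator = 1 + 4 * 0.7 = 3.8
r_new = 3.5 / 3.8
= 0.9211


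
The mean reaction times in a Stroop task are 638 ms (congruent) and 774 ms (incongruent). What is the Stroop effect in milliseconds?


Stroop effect = RT(incongruent) - RT(congruent)
= 774 - 638
= 136 ms


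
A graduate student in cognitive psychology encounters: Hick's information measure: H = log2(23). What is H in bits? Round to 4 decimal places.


H = log2(n)
H = log2(23)
= 4.5236


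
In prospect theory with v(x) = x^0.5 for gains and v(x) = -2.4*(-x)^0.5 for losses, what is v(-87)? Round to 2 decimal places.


Since x = -87 < 0, use v(x) = -lambda*(-x)^alpha
(-x) = 87
87^0.5 = 9.3274
v(-87) = -2.4 * 9.3274
= -22.39


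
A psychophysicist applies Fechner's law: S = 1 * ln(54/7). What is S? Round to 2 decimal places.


S = 1 * ln(54/7)
I/I0 = 7.714286
ln(7.714286) = 2.0431
S = 1 * 2.0431
= 2.04


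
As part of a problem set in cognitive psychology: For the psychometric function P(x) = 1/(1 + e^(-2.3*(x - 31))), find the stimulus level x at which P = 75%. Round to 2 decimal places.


At P = 0.75: 0.75 = 1/(1 + e^(-k*(x-x0)))
Solving: e^(-k*(x-x0)) = 1/3
x = x0 + ln(3)/k
ln(3) = 1.0986
x = 31 + 1.0986/2.3
= 31 + 0.4777
= 31.48


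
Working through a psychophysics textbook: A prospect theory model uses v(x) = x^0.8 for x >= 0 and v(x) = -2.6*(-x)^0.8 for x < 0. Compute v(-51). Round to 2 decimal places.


Since x = -51 < 0, use v(x) = -lambda*(-x)^alpha
(-x) = 51
51^0.8 = 23.2304
v(-51) = -2.6 * 23.2304
= -60.40


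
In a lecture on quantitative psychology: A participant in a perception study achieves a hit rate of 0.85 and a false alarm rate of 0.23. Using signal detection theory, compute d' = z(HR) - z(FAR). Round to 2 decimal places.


d' = z(HR) - z(FAR)
z(0.85) = 1.0364
z(0.23) = -0.7388
d' = 1.0364 - -0.7388
= 1.78


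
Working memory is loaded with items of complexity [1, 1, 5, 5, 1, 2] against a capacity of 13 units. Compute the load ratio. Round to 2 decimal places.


Total complexity = 1 + 1 + 5 + 5 + 1 + 2 = 15
Load = total / capacity = 15 / 13
= 1.15


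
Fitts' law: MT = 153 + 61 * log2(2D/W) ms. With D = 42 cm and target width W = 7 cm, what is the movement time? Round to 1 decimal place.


MT = 153 + 61 * log2(2*42/7)
2D/W = 12.0
log2(12.0) = 3.585
MT = 153 + 61 * 3.585
= 371.7 ms


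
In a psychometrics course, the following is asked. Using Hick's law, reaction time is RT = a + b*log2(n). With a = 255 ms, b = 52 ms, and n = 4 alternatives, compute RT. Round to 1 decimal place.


RT = 255 + 52 * log2(4)
log2(4) = 2.0
RT = 255 + 52 * 2.0
= 255 + 104.0
= 359.0 ms


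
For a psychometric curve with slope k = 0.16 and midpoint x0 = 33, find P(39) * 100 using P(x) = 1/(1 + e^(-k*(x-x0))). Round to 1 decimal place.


P(x) = 1/(1 + e^(-0.16*(39 - 33)))
Exponent = -0.16 * 6 = -0.96
e^(-0.96) = 0.382893
P = 1/(1 + 0.382893) = 0.723122
Percentage = 72.3


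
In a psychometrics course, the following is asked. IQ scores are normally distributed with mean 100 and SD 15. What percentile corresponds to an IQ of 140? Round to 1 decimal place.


z = (IQ - mean) / SD
z = (140 - 100) / 15 = 2.6667
Percentile = Phi(2.6667) * 100
Phi(2.6667) = 0.99617
= 99.6


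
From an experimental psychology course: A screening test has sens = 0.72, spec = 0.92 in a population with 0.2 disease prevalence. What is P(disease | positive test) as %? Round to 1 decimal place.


PPV = (sens * prev) / (sens * prev + (1-spec) * (1-prev))
Numerator = 0.72 * 0.2 = 0.144
P(positive and no disease) = (1 - spec) * (1 - prev) = (1 - 0.92) * (1 - 0.2) = 0.064
Denominator = 0.144 + 0.064 = 0.208
PPV = 0.144 / 0.208 = 0.692308
As percentage = 69.2


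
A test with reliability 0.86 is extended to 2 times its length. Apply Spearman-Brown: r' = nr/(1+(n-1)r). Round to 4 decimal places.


r_new = n*r / (1 + (n-1)*r)
Numerator = 2 * 0.86 = 1.72
Denominator = 1 + 1 * 0.86 = 1.86
r_new = 1.72 / 1.86
= 0.9247


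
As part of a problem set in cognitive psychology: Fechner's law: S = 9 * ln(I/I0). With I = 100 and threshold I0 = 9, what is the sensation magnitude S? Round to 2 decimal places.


S = 9 * ln(100/9)
I/I0 = 11.111111
ln(11.111111) = 2.4079
S = 9 * 2.4079
= 21.67


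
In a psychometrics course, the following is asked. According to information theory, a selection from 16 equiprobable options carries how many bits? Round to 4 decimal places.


H = log2(n)
H = log2(16)
= 4.0000


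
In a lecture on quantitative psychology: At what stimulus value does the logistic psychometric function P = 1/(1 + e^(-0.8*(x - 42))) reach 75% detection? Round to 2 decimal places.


At P = 0.75: 0.75 = 1/(1 + e^(-k*(x-x0)))
Solving: e^(-k*(x-x0)) = 1/3
x = x0 + ln(3)/k
ln(3) = 1.0986
x = 42 + 1.0986/0.8
= 42 + 1.3732
= 43.37


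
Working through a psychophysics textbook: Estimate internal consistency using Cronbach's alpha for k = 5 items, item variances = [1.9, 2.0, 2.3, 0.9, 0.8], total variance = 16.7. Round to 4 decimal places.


alpha = (k/(k-1)) * (1 - sum(s_i^2)/s_total^2)
sum(item variances) = 7.9
k/(k-1) = 5/4 = 1.25
1 - 7.9/16.7 = 1 - 0.473054 = 0.526946
alpha = 1.25 * 0.526946
= 0.6587


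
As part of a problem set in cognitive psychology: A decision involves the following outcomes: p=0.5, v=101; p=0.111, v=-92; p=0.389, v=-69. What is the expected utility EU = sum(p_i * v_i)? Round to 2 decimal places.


EU = sum(p_i * v_i)
0.5 * 101 = 50.5
0.111 * -92 = -10.212
0.389 * -69 = -26.841
EU = 50.5 + -10.212 + -26.841
= 13.45


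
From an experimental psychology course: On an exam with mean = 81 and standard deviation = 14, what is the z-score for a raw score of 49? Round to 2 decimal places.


z = (X - mu) / sigma
= (49 - 81) / 14
= -32 / 14
= -2.29


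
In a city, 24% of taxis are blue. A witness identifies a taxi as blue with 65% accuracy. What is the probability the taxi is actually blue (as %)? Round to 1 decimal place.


P(blue | says blue) = P(says blue | blue)*P(blue) / [P(says blue | blue)*P(blue) + P(says blue | not blue)*P(not blue)]
Numerator = 0.65 * 0.24 = 0.156
False identification = 0.35 * 0.76 = 0.266
P = 0.156 / (0.156 + 0.266)
= 0.156 / 0.422
As percentage = 37.0


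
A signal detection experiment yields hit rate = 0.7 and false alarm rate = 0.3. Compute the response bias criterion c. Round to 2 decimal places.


c = -0.5 * (z(HR) + z(FAR))
z(0.7) = 0.5244
z(0.3) = -0.5244
c = -0.5 * (0.5244 + -0.5244)
= -0.5 * 0.0
= 0.00


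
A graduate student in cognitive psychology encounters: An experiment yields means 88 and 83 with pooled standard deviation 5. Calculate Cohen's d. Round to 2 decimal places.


Cohen's d = (M1 - M2) / S_pooled
= (88 - 83) / 5
= 5 / 5
= 1.00


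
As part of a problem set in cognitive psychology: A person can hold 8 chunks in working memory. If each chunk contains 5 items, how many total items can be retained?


Total items = chunks * items_per_chunk
= 8 * 5
= 40


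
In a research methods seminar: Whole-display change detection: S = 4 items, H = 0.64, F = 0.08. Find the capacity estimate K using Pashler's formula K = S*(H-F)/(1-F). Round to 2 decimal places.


K = S * (H - F) / (1 - F)
H - F = 0.56
1 - F = 0.92
K = 4 * 0.56 / 0.92
= 2.43


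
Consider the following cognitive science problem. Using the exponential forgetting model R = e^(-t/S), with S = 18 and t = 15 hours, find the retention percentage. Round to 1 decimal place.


R = e^(-t/S)
-t/S = -15/18 = -0.833333
R = e^(-0.833333) = 0.434598
Percentage = 0.434598 * 100
= 43.5


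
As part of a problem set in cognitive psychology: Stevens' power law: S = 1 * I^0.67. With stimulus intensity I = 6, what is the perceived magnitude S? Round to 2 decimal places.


S = 1 * 6^0.67
6^0.67 = 3.3217
S = 1 * 3.3217
= 3.32


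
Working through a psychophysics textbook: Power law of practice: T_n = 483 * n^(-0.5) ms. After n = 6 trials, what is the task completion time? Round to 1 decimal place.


T_n = 483 * 6^(-0.5)
6^(-0.5) = 0.408248
T_n = 483 * 0.408248
= 197.2 ms


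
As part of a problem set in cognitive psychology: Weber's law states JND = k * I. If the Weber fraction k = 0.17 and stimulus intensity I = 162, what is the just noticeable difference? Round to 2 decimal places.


JND = k * I
JND = 0.17 * 162
= 27.54


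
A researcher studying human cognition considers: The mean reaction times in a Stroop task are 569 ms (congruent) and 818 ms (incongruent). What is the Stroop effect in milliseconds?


Stroop effect = RT(incongruent) - RT(congruent)
= 818 - 569
= 249 ms


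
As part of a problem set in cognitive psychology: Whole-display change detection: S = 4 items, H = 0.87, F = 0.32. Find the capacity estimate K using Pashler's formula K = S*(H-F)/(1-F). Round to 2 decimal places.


K = S * (H - F) / (1 - F)
H - F = 0.55
1 - F = 0.68
K = 4 * 0.55 / 0.68
= 3.24


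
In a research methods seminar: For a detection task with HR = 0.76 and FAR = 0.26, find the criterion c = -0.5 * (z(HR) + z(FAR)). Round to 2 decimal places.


c = -0.5 * (z(HR) + z(FAR))
z(0.76) = 0.7063
z(0.26) = -0.6433
c = -0.5 * (0.7063 + -0.6433)
= -0.5 * 0.063
= -0.03


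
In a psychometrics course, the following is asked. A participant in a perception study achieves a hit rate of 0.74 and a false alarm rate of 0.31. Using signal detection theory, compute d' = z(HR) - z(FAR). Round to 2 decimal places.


d' = z(HR) - z(FAR)
z(0.74) = 0.6433
z(0.31) = -0.4959
d' = 0.6433 - -0.4959
= 1.14


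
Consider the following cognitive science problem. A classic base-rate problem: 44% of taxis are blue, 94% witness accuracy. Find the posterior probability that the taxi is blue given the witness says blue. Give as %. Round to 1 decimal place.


P(blue | says blue) = P(says blue | blue)*P(blue) / [P(says blue | blue)*P(blue) + P(says blue | not blue)*P(not blue)]
Numerator = 0.94 * 0.44 = 0.4136
False identification = 0.06 * 0.56 = 0.0336
P = 0.4136 / (0.4136 + 0.0336)
= 0.4136 / 0.4472
As percentage = 92.5


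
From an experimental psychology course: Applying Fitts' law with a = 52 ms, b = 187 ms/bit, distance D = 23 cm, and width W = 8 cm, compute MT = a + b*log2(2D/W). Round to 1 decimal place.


MT = 52 + 187 * log2(2*23/8)
2D/W = 5.75
log2(5.75) = 2.5236
MT = 52 + 187 * 2.5236
= 523.9 ms


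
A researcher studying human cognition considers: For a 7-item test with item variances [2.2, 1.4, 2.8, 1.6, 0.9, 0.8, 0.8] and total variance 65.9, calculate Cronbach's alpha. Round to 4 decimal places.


alpha = (k/(k-1)) * (1 - sum(s_i^2)/s_total^2)
sum(item variances) = 10.5
k/(k-1) = 7/6 = 1.166667
1 - 10.5/65.9 = 1 - 0.159332 = 0.840668
alpha = 1.166667 * 0.840668
= 0.9808


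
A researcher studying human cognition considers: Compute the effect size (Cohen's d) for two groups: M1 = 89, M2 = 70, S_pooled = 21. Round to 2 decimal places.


Cohen's d = (M1 - M2) / S_pooled
= (89 - 70) / 21
= 19 / 21
= 0.90


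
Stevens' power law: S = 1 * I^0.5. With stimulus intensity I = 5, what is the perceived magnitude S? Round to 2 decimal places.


S = 1 * 5^0.5
5^0.5 = 2.2361
S = 1 * 2.2361
= 2.24


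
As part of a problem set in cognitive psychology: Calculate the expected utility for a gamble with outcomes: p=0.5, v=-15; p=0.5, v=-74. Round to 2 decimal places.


EU = sum(p_i * v_i)
0.5 * -15 = -7.5
0.5 * -74 = -37.0
EU = -7.5 + -37.0
= -44.50


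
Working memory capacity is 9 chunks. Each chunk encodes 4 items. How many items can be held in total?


Total items = chunks * items_per_chunk
= 9 * 4
= 36


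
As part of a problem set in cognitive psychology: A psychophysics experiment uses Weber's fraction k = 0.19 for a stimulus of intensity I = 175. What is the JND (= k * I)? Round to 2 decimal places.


JND = k * I
JND = 0.19 * 175
= 33.25


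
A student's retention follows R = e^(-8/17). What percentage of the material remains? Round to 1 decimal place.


R = e^(-t/S)
-t/S = -8/17 = -0.470588
R = e^(-0.470588) = 0.624635
Percentage = 0.624635 * 100
= 62.5


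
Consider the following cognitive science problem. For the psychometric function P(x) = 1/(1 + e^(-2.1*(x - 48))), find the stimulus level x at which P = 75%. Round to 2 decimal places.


At P = 0.75: 0.75 = 1/(1 + e^(-k*(x-x0)))
Solving: e^(-k*(x-x0)) = 1/3
x = x0 + ln(3)/k
ln(3) = 1.0986
x = 48 + 1.0986/2.1
= 48 + 0.5231
= 48.52


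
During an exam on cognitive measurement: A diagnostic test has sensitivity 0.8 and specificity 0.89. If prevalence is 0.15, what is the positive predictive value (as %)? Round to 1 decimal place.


PPV = (sens * prev) / (sens * prev + (1-spec) * (1-prev))
Numerator = 0.8 * 0.15 = 0.12
P(positive and no disease) = (1 - spec) * (1 - prev) = (1 - 0.89) * (1 - 0.15) = 0.0935
Denominator = 0.12 + 0.0935 = 0.2135
PPV = 0.12 / 0.2135 = 0.562061
As percentage = 56.2


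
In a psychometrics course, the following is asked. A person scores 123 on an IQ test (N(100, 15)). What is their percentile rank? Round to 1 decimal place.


z = (IQ - mean) / SD
z = (123 - 100) / 15 = 1.5333
Percentile = Phi(1.5333) * 100
Phi(1.5333) = 0.937399
= 93.7


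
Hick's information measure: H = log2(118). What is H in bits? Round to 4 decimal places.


H = log2(n)
H = log2(118)
= 6.8826


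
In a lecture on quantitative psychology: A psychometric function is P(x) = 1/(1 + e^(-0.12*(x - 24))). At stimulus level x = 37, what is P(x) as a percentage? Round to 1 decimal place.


P(x) = 1/(1 + e^(-0.12*(37 - 24)))
Exponent = -0.12 * 13 = -1.56
e^(-1.56) = 0.210136
P = 1/(1 + 0.210136) = 0.826353
Percentage = 82.6


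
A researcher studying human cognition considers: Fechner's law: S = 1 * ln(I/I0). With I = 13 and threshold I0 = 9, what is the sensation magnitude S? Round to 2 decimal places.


S = 1 * ln(13/9)
I/I0 = 1.444444
ln(1.444444) = 0.3677
S = 1 * 0.3677
= 0.37


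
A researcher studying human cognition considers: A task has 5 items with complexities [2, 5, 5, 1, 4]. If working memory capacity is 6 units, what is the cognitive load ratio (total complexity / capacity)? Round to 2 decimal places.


Total complexity = 2 + 5 + 5 + 1 + 4 = 17
Load = total / capacity = 17 / 6
= 2.83


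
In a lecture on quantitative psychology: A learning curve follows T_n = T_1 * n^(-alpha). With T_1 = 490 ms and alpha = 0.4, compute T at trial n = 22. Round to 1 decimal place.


T_n = 490 * 22^(-0.4)
22^(-0.4) = 0.290423
T_n = 490 * 0.290423
= 142.3 ms


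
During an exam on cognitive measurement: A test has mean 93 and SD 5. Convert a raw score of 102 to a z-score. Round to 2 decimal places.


z = (X - mu) / sigma
= (102 - 93) / 5
= 9 / 5
= 1.80


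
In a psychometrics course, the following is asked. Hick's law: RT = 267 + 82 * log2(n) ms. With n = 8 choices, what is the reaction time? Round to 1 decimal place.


RT = 267 + 82 * log2(8)
log2(8) = 3.0
RT = 267 + 82 * 3.0
= 267 + 246.0
= 513.0 ms


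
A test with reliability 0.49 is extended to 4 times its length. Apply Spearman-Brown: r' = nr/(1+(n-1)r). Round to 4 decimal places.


r_new = n*r / (1 + (n-1)*r)
Numerator = 4 * 0.49 = 1.96
Denominator = 1 + 3 * 0.49 = 2.47
r_new = 1.96 / 2.47
= 0.7935


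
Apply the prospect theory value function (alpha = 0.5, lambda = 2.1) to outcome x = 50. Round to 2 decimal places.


Since x = 50 >= 0, use v(x) = x^0.5
50^0.5 = 7.0711
v(50) = 7.07


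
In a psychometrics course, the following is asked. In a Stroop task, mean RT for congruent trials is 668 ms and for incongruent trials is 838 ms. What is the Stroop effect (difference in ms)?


Stroop effect = RT(incongruent) - RT(congruent)
= 838 - 668
= 170 ms


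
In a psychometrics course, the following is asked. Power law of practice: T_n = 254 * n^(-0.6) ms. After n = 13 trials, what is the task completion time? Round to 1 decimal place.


T_n = 254 * 13^(-0.6)
13^(-0.6) = 0.214602
T_n = 254 * 0.214602
= 54.5 ms


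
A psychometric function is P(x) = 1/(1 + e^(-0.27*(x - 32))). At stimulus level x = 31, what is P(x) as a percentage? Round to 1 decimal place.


P(x) = 1/(1 + e^(-0.27*(31 - 32)))
Exponent = -0.27 * -1 = 0.27
e^(0.27) = 1.309964
P = 1/(1 + 1.309964) = 0.432907
Percentage = 43.3


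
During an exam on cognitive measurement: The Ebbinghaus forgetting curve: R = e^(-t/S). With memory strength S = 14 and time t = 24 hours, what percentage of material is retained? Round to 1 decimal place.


R = e^(-t/S)
-t/S = -24/14 = -1.714286
R = e^(-1.714286) = 0.180092
Percentage = 0.180092 * 100
= 18.0


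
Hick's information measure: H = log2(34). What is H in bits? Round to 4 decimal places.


H = log2(n)
H = log2(34)
= 5.0875


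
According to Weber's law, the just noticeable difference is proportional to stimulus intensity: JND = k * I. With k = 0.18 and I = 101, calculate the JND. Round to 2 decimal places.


JND = k * I
JND = 0.18 * 101
= 18.18


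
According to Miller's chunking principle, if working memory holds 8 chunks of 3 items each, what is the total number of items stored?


Total items = chunks * items_per_chunk
= 8 * 3
= 24


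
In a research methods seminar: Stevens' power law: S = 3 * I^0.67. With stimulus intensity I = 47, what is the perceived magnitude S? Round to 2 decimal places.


S = 3 * 47^0.67
47^0.67 = 13.1918
S = 3 * 13.1918
= 39.58


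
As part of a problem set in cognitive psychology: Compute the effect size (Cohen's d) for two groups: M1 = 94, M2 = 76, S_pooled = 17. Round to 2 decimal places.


Cohen's d = (M1 - M2) / S_pooled
= (94 - 76) / 17
= 18 / 17
= 1.06


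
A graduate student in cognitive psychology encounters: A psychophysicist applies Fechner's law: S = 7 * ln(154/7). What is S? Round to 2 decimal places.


S = 7 * ln(154/7)
I/I0 = 22.0
ln(22.0) = 3.091
S = 7 * 3.091
= 21.64


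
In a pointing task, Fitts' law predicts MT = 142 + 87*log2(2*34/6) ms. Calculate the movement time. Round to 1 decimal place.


MT = 142 + 87 * log2(2*34/6)
2D/W = 11.333333
log2(11.333333) = 3.5025
MT = 142 + 87 * 3.5025
= 446.7 ms


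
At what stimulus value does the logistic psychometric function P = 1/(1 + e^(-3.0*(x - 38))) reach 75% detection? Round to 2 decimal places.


At P = 0.75: 0.75 = 1/(1 + e^(-k*(x-x0)))
Solving: e^(-k*(x-x0)) = 1/3
x = x0 + ln(3)/k
ln(3) = 1.0986
x = 38 + 1.0986/3.0
= 38 + 0.3662
= 38.37


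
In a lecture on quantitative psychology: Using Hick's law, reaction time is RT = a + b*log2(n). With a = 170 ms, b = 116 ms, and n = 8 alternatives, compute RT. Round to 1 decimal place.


RT = 170 + 116 * log2(8)
log2(8) = 3.0
RT = 170 + 116 * 3.0
= 170 + 348.0
= 518.0 ms


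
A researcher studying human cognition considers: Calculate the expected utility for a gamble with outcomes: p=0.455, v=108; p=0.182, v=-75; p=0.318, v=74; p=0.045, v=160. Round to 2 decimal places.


EU = sum(p_i * v_i)
0.455 * 108 = 49.14
0.182 * -75 = -13.65
0.318 * 74 = 23.532
0.045 * 160 = 7.2
EU = 49.14 + -13.65 + 23.532 + 7.2
= 66.22


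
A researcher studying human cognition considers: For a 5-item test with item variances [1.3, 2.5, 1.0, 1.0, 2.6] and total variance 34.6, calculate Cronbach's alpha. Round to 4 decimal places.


alpha = (k/(k-1)) * (1 - sum(s_i^2)/s_total^2)
sum(item variances) = 8.4
k/(k-1) = 5/4 = 1.25
1 - 8.4/34.6 = 1 - 0.242775 = 0.757225
alpha = 1.25 * 0.757225
= 0.9465


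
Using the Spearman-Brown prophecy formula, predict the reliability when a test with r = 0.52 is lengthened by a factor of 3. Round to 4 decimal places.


r_new = n*r / (1 + (n-1)*r)
Numerator = 3 * 0.52 = 1.56
Denominator = 1 + 2 * 0.52 = 2.04
r_new = 1.56 / 2.04
= 0.7647


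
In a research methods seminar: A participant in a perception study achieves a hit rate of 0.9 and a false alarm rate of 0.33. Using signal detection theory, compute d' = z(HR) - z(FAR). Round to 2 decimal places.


d' = z(HR) - z(FAR)
z(0.9) = 1.2816
z(0.33) = -0.4399
d' = 1.2816 - -0.4399
= 1.72


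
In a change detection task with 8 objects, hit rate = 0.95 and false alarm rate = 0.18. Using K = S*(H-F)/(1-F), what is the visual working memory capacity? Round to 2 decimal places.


K = S * (H - F) / (1 - F)
H - F = 0.77
1 - F = 0.82
K = 8 * 0.77 / 0.82
= 7.51


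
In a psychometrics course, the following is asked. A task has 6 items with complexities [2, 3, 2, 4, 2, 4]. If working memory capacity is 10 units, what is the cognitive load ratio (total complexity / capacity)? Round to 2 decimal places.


Total complexity = 2 + 3 + 2 + 4 + 2 + 4 = 17
Load = total / capacity = 17 / 10
= 1.70


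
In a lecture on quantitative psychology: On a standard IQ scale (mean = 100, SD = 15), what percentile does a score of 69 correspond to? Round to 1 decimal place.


z = (IQ - mean) / SD
z = (69 - 100) / 15 = -2.0667
Percentile = Phi(-2.0667) * 100
Phi(-2.0667) = 0.019381
= 1.9


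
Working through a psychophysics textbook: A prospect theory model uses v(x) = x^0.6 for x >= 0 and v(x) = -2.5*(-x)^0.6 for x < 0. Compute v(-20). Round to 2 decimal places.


Since x = -20 < 0, use v(x) = -lambda*(-x)^alpha
(-x) = 20
20^0.6 = 6.0342
v(-20) = -2.5 * 6.0342
= -15.09


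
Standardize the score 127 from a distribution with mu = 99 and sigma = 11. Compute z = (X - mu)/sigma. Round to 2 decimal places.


z = (X - mu) / sigma
= (127 - 99) / 11
= 28 / 11
= 2.55


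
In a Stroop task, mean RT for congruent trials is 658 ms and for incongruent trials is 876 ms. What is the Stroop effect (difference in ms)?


Stroop effect = RT(incongruent) - RT(congruent)
= 876 - 658
= 218 ms


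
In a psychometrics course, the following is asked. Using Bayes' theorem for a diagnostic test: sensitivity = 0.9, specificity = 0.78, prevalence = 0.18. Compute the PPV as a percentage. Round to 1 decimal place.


PPV = (sens * prev) / (sens * prev + (1-spec) * (1-prev))
Numerator = 0.9 * 0.18 = 0.162
P(positive and no disease) = (1 - spec) * (1 - prev) = (1 - 0.78) * (1 - 0.18) = 0.1804
Denominator = 0.162 + 0.1804 = 0.3424
PPV = 0.162 / 0.3424 = 0.473131
As percentage = 47.3


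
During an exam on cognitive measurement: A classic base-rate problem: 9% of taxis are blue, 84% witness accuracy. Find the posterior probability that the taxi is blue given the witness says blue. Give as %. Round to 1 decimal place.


P(blue | says blue) = P(says blue | blue)*P(blue) / [P(says blue | blue)*P(blue) + P(says blue | not blue)*P(not blue)]
Numerator = 0.84 * 0.09 = 0.0756
False identification = 0.16 * 0.91 = 0.1456
P = 0.0756 / (0.0756 + 0.1456)
= 0.0756 / 0.2212
As percentage = 34.2


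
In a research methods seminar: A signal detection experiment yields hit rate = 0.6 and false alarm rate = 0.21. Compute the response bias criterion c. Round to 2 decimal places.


c = -0.5 * (z(HR) + z(FAR))
z(0.6) = 0.2533
z(0.21) = -0.8064
c = -0.5 * (0.2533 + -0.8064)
= -0.5 * -0.5531
= 0.28


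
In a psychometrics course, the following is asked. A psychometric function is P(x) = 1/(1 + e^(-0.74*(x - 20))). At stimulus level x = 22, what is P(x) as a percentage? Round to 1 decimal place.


P(x) = 1/(1 + e^(-0.74*(22 - 20)))
Exponent = -0.74 * 2 = -1.48
e^(-1.48) = 0.227638
P = 1/(1 + 0.227638) = 0.814572
Percentage = 81.5


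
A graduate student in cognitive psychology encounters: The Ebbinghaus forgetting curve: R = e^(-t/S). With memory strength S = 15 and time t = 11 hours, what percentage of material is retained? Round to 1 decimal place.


R = e^(-t/S)
-t/S = -11/15 = -0.733333
R = e^(-0.733333) = 0.480305
Percentage = 0.480305 * 100
= 48.0


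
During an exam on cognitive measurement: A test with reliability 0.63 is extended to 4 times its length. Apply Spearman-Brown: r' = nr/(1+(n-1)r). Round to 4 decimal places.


r_new = n*r / (1 + (n-1)*r)
Numerator = 4 * 0.63 = 2.52
Denominator = 1 + 3 * 0.63 = 2.89
r_new = 2.52 / 2.89
= 0.8720


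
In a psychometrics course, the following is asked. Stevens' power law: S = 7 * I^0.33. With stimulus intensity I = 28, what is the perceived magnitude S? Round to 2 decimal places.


S = 7 * 28^0.33
28^0.33 = 3.003
S = 7 * 3.003
= 21.02


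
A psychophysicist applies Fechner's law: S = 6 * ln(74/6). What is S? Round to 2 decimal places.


S = 6 * ln(74/6)
I/I0 = 12.333333
ln(12.333333) = 2.5123
S = 6 * 2.5123
= 15.07


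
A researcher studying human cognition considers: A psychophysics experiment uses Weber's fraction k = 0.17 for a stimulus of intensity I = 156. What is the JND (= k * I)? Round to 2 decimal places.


JND = k * I
JND = 0.17 * 156
= 26.52


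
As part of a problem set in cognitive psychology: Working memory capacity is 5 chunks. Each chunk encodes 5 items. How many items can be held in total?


Total items = chunks * items_per_chunk
= 5 * 5
= 25


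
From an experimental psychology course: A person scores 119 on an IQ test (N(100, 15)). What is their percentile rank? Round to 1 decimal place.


z = (IQ - mean) / SD
z = (119 - 100) / 15 = 1.2667
Percentile = Phi(1.2667) * 100
Phi(1.2667) = 0.897369
= 89.7


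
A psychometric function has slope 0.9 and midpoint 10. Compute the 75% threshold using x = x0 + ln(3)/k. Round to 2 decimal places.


At P = 0.75: 0.75 = 1/(1 + e^(-k*(x-x0)))
Solving: e^(-k*(x-x0)) = 1/3
x = x0 + ln(3)/k
ln(3) = 1.0986
x = 10 + 1.0986/0.9
= 10 + 1.2207
= 11.22


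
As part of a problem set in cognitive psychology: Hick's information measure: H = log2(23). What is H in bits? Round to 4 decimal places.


H = log2(n)
H = log2(23)
= 4.5236


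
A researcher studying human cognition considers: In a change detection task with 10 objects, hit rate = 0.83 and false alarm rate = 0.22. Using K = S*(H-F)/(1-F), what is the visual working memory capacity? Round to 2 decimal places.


K = S * (H - F) / (1 - F)
H - F = 0.61
1 - F = 0.78
K = 10 * 0.61 / 0.78
= 7.82


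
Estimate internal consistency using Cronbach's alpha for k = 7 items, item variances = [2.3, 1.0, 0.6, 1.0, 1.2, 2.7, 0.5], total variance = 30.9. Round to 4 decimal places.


alpha = (k/(k-1)) * (1 - sum(s_i^2)/s_total^2)
sum(item variances) = 9.3
k/(k-1) = 7/6 = 1.166667
1 - 9.3/30.9 = 1 - 0.300971 = 0.699029
alpha = 1.166667 * 0.699029
= 0.8155


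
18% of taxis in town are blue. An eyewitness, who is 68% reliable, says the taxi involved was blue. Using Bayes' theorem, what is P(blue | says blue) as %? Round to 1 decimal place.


P(blue | says blue) = P(says blue | blue)*P(blue) / [P(says blue | blue)*P(blue) + P(says blue | not blue)*P(not blue)]
Numerator = 0.68 * 0.18 = 0.1224
False identification = 0.32 * 0.82 = 0.2624
P = 0.1224 / (0.1224 + 0.2624)
= 0.1224 / 0.3848
As percentage = 31.8


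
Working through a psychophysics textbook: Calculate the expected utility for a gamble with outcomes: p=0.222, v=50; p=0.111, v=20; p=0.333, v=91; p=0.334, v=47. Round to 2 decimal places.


EU = sum(p_i * v_i)
0.222 * 50 = 11.1
0.111 * 20 = 2.22
0.333 * 91 = 30.303
0.334 * 47 = 15.698
EU = 11.1 + 2.22 + 30.303 + 15.698
= 59.32


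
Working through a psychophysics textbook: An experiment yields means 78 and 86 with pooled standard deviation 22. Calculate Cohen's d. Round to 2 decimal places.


Cohen's d = (M1 - M2) / S_pooled
= (78 - 86) / 22
= -8 / 22
= -0.36
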